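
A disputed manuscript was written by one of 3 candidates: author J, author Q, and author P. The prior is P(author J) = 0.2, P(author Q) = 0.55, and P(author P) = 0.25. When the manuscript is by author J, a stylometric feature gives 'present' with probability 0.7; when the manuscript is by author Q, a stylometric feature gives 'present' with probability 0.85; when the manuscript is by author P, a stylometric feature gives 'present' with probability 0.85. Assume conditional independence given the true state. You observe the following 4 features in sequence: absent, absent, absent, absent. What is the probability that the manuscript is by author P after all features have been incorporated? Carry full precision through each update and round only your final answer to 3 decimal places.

Each posterior becomes the prior for the next update.
After 'absent': normaliser = 0.3·0.2000 + 0.15·0.5500 + 0.15·0.2500; P(author J) ≈ 0.3333, P(author Q) ≈ 0.4583, P(author P) ≈ 0.2083
After 'absent': normaliser = 0.3·0.3333 + 0.15·0.4583 + 0.15·0.2083; P(author J) ≈ 0.5000, P(author Q) ≈ 0.3438, P(author P) ≈ 0.1562
After 'absent': normaliser = 0.3·0.5000 + 0.15·0.3438 + 0.15·0.1562; P(author J) ≈ 0.6667, P(author Q) ≈ 0.2292, P(author P) ≈ 0.1042
After 'absent': normaliser = 0.3·0.6667 + 0.15·0.2292 + 0.15·0.1042; P(author J) ≈ 0.8000, P(author Q) ≈ 0.1375, P(author P) ≈ 0.0625

0.063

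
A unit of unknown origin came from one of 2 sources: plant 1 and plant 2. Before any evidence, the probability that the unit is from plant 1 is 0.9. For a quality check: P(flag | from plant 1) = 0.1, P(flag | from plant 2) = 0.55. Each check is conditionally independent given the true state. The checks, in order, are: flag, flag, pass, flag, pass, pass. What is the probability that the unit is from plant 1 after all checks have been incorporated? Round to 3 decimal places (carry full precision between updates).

0.302

After 'flag': P(plant 1) = 0.1·0.9000 / (0.1·0.9000 + 0.55·0.1000) ≈ 0.6207
After 'flag': P(plant 1) = 0.1·0.6207 / (0.1·0.6207 + 0.55·0.3793) ≈ 0.2293
After 'pass': P(plant 1) = 0.9·0.2293 / (0.9·0.2293 + 0.45·0.7707) ≈ 0.3731
After 'flag': P(plant 1) = 0.1·0.3731 / (0.1·0.3731 + 0.55·0.6269) ≈ 0.0976
After 'pass': P(plant 1) = 0.9·0.0976 / (0.9·0.0976 + 0.45·0.9024) ≈ 0.1779
After 'pass': P(plant 1) = 0.9·0.1779 / (0.9·0.1779 + 0.45·0.8221) ≈ 0.3020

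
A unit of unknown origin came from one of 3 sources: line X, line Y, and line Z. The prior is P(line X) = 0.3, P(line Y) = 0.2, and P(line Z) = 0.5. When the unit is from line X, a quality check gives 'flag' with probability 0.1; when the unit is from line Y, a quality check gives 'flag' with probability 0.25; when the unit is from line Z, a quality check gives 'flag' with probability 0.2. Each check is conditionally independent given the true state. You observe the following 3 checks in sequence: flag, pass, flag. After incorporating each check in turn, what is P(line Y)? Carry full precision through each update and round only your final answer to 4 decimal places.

0.3339

After 'flag': normaliser = 0.1·0.3000 + 0.25·0.2000 + 0.2·0.5000; P(line X) ≈ 0.1667, P(line Y) ≈ 0.2778, P(line Z) ≈ 0.5556
After 'pass': normaliser = 0.9·0.1667 + 0.75·0.2778 + 0.8·0.5556; P(line X) ≈ 0.1869, P(line Y) ≈ 0.2595, P(line Z) ≈ 0.5536
After 'flag': normaliser = 0.1·0.1869 + 0.25·0.2595 + 0.2·0.5536; P(line X) ≈ 0.0962, P(line Y) ≈ 0.3339, P(line Z) ≈ 0.5699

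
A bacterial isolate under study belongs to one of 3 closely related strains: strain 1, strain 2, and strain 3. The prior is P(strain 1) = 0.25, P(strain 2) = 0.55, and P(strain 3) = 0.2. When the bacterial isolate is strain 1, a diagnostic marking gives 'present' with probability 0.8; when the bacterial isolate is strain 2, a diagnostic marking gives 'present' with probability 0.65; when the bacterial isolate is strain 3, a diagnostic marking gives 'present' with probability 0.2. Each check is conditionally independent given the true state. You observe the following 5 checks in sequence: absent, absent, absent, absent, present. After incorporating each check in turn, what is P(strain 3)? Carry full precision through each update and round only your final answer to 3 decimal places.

After 'absent': normaliser = 0.2·0.2500 + 0.35·0.5500 + 0.8·0.2000; P(strain 1) ≈ 0.1242, P(strain 2) ≈ 0.4783, P(strain 3) ≈ 0.3975
After 'absent': normaliser = 0.2·0.1242 + 0.35·0.4783 + 0.8·0.3975; P(strain 1) ≈ 0.0487, P(strain 2) ≈ 0.3281, P(strain 3) ≈ 0.6233
After 'absent': normaliser = 0.2·0.0487 + 0.35·0.3281 + 0.8·0.6233; P(strain 1) ≈ 0.0156, P(strain 2) ≈ 0.1843, P(strain 3) ≈ 0.8001
After 'absent': normaliser = 0.2·0.0156 + 0.35·0.1843 + 0.8·0.8001; P(strain 1) ≈ 0.0044, P(strain 2) ≈ 0.0911, P(strain 3) ≈ 0.9045
After 'present': normaliser = 0.8·0.0044 + 0.65·0.0911 + 0.2·0.9045; P(strain 1) ≈ 0.0145, P(strain 2) ≈ 0.2431, P(strain 3) ≈ 0.7424

0.742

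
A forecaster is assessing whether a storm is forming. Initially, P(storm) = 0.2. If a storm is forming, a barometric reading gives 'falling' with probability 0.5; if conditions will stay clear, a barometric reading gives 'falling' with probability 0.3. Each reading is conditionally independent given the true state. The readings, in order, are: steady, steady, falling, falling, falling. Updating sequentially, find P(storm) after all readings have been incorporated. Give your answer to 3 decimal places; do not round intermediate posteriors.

0.371

After 'steady': P(storm) = 0.5·0.2000 / (0.5·0.2000 + 0.7·0.8000) ≈ 0.1515
After 'steady': P(storm) = 0.5·0.1515 / (0.5·0.1515 + 0.7·0.8485) ≈ 0.1131
After 'falling': P(storm) = 0.5·0.1131 / (0.5·0.1131 + 0.3·0.8869) ≈ 0.1753
After 'falling': P(storm) = 0.5·0.1753 / (0.5·0.1753 + 0.3·0.8247) ≈ 0.2616
After 'falling': P(storm) = 0.5·0.2616 / (0.5·0.2616 + 0.3·0.7384) ≈ 0.3713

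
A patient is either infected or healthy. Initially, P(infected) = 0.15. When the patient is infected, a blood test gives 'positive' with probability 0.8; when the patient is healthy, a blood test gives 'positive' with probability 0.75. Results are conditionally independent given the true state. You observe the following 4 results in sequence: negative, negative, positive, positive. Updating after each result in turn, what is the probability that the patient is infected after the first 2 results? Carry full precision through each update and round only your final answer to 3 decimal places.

0.101

Each posterior becomes the prior for the next update.
After 'negative': P(infected) = 0.2·0.1500 / (0.2·0.1500 + 0.25·0.8500) ≈ 0.1237
After 'negative': P(infected) = 0.2·0.1237 / (0.2·0.1237 + 0.25·0.8763) ≈ 0.1015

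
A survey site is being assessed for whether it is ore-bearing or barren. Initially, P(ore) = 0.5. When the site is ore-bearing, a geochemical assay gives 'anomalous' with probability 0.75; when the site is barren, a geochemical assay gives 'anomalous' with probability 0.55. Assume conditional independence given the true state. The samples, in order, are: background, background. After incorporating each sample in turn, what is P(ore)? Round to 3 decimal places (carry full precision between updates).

After 'background': P(ore) = 0.25·0.5000 / (0.25·0.5000 + 0.45·0.5000) ≈ 0.3571
After 'background': P(ore) = 0.25·0.3571 / (0.25·0.3571 + 0.45·0.6429) ≈ 0.2358

0.236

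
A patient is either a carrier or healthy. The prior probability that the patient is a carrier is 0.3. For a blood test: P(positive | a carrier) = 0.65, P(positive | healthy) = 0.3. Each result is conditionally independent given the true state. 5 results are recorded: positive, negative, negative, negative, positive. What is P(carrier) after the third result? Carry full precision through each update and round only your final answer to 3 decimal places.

Each posterior becomes the prior for the next update.
After 'positive': P(carrier) = 0.65·0.3000 / (0.65·0.3000 + 0.3·0.7000) ≈ 0.4815
After 'negative': P(carrier) = 0.35·0.4815 / (0.35·0.4815 + 0.7·0.5185) ≈ 0.3171
After 'negative': P(carrier) = 0.35·0.3171 / (0.35·0.3171 + 0.7·0.6829) ≈ 0.1884

0.188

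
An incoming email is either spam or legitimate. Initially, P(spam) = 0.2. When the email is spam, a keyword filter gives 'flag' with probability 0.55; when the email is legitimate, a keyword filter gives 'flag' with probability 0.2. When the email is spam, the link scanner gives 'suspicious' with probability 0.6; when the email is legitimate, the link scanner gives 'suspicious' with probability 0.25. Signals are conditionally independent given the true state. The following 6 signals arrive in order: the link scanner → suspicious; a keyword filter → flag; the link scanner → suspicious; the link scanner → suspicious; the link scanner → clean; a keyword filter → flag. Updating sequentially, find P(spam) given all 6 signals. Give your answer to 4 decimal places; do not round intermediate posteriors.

0.9331

Apply Bayes' rule sequentially, carrying P(spam) forward.
After the link scanner='suspicious': P(spam) = 0.6·0.2000 / (0.6·0.2000 + 0.25·0.8000) ≈ 0.3750
After a keyword filter='flag': P(spam) = 0.55·0.3750 / (0.55·0.3750 + 0.2·0.6250) ≈ 0.6226
After the link scanner='suspicious': P(spam) = 0.6·0.6226 / (0.6·0.6226 + 0.25·0.3774) ≈ 0.7984
After the link scanner='suspicious': P(spam) = 0.6·0.7984 / (0.6·0.7984 + 0.25·0.2016) ≈ 0.9048
After the link scanner='clean': P(spam) = 0.4·0.9048 / (0.4·0.9048 + 0.75·0.0952) ≈ 0.8352
After a keyword filter='flag': P(spam) = 0.55·0.8352 / (0.55·0.8352 + 0.2·0.1648) ≈ 0.9331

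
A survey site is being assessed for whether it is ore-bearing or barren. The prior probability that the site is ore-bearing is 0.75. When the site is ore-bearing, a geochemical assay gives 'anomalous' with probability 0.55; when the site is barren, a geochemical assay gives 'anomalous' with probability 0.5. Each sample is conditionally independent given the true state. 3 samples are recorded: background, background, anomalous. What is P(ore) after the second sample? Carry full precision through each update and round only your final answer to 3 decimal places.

0.708

Apply Bayes' rule sequentially, carrying P(ore) forward.
After 'background': P(ore) = 0.45·0.7500 / (0.45·0.7500 + 0.5·0.2500) ≈ 0.7297
After 'background': P(ore) = 0.45·0.7297 / (0.45·0.7297 + 0.5·0.2703) ≈ 0.7085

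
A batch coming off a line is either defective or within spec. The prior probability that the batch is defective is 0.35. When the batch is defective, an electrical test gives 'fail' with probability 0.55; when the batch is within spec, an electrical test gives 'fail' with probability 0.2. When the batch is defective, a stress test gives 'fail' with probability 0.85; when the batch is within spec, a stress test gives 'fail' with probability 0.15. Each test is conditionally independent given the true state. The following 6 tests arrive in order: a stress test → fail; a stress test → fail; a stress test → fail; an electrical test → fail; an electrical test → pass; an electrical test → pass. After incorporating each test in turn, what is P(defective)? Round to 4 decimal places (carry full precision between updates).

0.9884

After a stress test='fail': P(defective) = 0.85·0.3500 / (0.85·0.3500 + 0.15·0.6500) ≈ 0.7532
After a stress test='fail': P(defective) = 0.85·0.7532 / (0.85·0.7532 + 0.15·0.2468) ≈ 0.9453
After a stress test='fail': P(defective) = 0.85·0.9453 / (0.85·0.9453 + 0.15·0.0547) ≈ 0.9899
After an electrical test='fail': P(defective) = 0.55·0.9899 / (0.55·0.9899 + 0.2·0.0101) ≈ 0.9963
After an electrical test='pass': P(defective) = 0.45·0.9963 / (0.45·0.9963 + 0.8·0.0037) ≈ 0.9934
After an electrical test='pass': P(defective) = 0.45·0.9934 / (0.45·0.9934 + 0.8·0.0066) ≈ 0.9884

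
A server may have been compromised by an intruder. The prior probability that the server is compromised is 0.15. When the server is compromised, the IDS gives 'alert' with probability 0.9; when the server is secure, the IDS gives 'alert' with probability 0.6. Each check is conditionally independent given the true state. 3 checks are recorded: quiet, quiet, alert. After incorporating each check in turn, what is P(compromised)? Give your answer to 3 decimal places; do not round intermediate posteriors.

0.016

After 'quiet': P(compromised) = 0.1·0.1500 / (0.1·0.1500 + 0.4·0.8500) ≈ 0.0423
After 'quiet': P(compromised) = 0.1·0.0423 / (0.1·0.0423 + 0.4·0.9577) ≈ 0.0109
After 'alert': P(compromised) = 0.9·0.0109 / (0.9·0.0109 + 0.6·0.9891) ≈ 0.0163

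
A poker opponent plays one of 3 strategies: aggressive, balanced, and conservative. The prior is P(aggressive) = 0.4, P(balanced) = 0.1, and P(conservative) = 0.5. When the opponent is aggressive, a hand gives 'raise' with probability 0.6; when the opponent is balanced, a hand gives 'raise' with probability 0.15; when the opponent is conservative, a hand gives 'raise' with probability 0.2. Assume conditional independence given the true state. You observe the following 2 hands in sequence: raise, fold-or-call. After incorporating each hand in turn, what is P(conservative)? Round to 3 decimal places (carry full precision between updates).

After 'raise': normaliser = 0.6·0.4000 + 0.15·0.1000 + 0.2·0.5000; P(aggressive) ≈ 0.6761, P(balanced) ≈ 0.0423, P(conservative) ≈ 0.2817
After 'fold-or-call': normaliser = 0.4·0.6761 + 0.85·0.0423 + 0.8·0.2817; P(aggressive) ≈ 0.5086, P(balanced) ≈ 0.0675, P(conservative) ≈ 0.4238

0.424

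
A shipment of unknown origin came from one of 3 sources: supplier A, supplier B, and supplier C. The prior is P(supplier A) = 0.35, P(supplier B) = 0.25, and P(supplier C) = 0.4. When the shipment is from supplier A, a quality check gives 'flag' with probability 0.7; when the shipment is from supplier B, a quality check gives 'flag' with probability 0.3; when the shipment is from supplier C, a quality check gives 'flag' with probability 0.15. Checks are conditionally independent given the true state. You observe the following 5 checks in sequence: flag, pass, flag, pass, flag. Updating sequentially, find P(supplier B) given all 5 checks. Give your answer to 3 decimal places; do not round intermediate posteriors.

0.219

Apply Bayes' rule sequentially, carrying P(supplier B) forward.
After 'flag': normaliser = 0.7·0.3500 + 0.3·0.2500 + 0.15·0.4000; P(supplier A) ≈ 0.6447, P(supplier B) ≈ 0.1974, P(supplier C) ≈ 0.1579
After 'pass': normaliser = 0.3·0.6447 + 0.7·0.1974 + 0.85·0.1579; P(supplier A) ≈ 0.4153, P(supplier B) ≈ 0.2966, P(supplier C) ≈ 0.2881
After 'flag': normaliser = 0.7·0.4153 + 0.3·0.2966 + 0.15·0.2881; P(supplier A) ≈ 0.6874, P(supplier B) ≈ 0.2104, P(supplier C) ≈ 0.1022
After 'pass': normaliser = 0.3·0.6874 + 0.7·0.2104 + 0.85·0.1022; P(supplier A) ≈ 0.4683, P(supplier B) ≈ 0.3345, P(supplier C) ≈ 0.1973
After 'flag': normaliser = 0.7·0.4683 + 0.3·0.3345 + 0.15·0.1973; P(supplier A) ≈ 0.7161, P(supplier B) ≈ 0.2192, P(supplier C) ≈ 0.0646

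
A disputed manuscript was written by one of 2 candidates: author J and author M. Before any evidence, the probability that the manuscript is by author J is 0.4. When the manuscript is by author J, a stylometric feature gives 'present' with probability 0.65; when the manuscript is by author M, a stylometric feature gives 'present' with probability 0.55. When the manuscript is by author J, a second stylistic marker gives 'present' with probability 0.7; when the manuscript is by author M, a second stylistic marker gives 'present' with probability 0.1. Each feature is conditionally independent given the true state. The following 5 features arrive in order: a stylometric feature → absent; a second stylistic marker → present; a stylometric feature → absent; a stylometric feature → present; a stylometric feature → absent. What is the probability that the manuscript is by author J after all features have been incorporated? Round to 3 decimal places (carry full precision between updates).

0.722

After a stylometric feature='absent': P(author J) = 0.35·0.4000 / (0.35·0.4000 + 0.45·0.6000) ≈ 0.3415
After a second stylistic marker='present': P(author J) = 0.7·0.3415 / (0.7·0.3415 + 0.1·0.6585) ≈ 0.7840
After a stylometric feature='absent': P(author J) = 0.35·0.7840 / (0.35·0.7840 + 0.45·0.2160) ≈ 0.7384
After a stylometric feature='present': P(author J) = 0.65·0.7384 / (0.65·0.7384 + 0.55·0.2616) ≈ 0.7694
After a stylometric feature='absent': P(author J) = 0.35·0.7694 / (0.35·0.7694 + 0.45·0.2306) ≈ 0.7218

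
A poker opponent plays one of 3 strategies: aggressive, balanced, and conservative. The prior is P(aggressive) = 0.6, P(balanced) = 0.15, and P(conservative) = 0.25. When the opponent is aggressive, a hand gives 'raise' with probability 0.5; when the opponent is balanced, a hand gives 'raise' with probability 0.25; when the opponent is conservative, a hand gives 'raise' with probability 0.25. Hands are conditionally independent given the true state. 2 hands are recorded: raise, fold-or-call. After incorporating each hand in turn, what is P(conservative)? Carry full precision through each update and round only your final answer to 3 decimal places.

0.208

After 'raise': normaliser = 0.5·0.6000 + 0.25·0.1500 + 0.25·0.2500; P(aggressive) ≈ 0.7500, P(balanced) ≈ 0.0938, P(conservative) ≈ 0.1562
After 'fold-or-call': normaliser = 0.5·0.7500 + 0.75·0.0938 + 0.75·0.1562; P(aggressive) ≈ 0.6667, P(balanced) ≈ 0.1250, P(conservative) ≈ 0.2083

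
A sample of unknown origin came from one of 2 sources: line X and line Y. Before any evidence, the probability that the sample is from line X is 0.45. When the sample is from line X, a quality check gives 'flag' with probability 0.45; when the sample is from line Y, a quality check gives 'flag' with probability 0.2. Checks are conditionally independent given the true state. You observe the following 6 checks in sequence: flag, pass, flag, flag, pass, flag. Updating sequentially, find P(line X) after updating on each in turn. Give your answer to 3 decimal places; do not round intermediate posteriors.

0.908

After 'flag': P(line X) = 0.45·0.4500 / (0.45·0.4500 + 0.2·0.5500) ≈ 0.6480
After 'pass': P(line X) = 0.55·0.6480 / (0.55·0.6480 + 0.8·0.3520) ≈ 0.5586
After 'flag': P(line X) = 0.45·0.5586 / (0.45·0.5586 + 0.2·0.4414) ≈ 0.7401
After 'flag': P(line X) = 0.45·0.7401 / (0.45·0.7401 + 0.2·0.2599) ≈ 0.8650
After 'pass': P(line X) = 0.55·0.8650 / (0.55·0.8650 + 0.8·0.1350) ≈ 0.8150
After 'flag': P(line X) = 0.45·0.8150 / (0.45·0.8150 + 0.2·0.1850) ≈ 0.9084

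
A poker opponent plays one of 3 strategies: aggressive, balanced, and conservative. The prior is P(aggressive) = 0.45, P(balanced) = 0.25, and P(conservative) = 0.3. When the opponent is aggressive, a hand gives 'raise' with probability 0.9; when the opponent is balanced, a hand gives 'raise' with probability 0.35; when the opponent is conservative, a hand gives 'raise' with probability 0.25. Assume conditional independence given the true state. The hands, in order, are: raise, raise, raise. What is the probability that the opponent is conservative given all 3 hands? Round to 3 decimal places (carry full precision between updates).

After 'raise': normaliser = 0.9·0.4500 + 0.35·0.2500 + 0.25·0.3000; P(aggressive) ≈ 0.7137, P(balanced) ≈ 0.1542, P(conservative) ≈ 0.1322
After 'raise': normaliser = 0.9·0.7137 + 0.35·0.1542 + 0.25·0.1322; P(aggressive) ≈ 0.8807, P(balanced) ≈ 0.0740, P(conservative) ≈ 0.0453
After 'raise': normaliser = 0.9·0.8807 + 0.35·0.0740 + 0.25·0.0453; P(aggressive) ≈ 0.9551, P(balanced) ≈ 0.0312, P(conservative) ≈ 0.0136

0.014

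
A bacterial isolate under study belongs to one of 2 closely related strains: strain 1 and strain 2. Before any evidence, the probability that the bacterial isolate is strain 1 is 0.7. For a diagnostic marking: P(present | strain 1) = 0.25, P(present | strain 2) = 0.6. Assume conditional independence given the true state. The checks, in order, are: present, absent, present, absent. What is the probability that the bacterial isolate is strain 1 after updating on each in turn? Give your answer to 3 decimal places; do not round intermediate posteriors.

0.587

After 'present': P(strain 1) = 0.25·0.7000 / (0.25·0.7000 + 0.6·0.3000) ≈ 0.4930
After 'absent': P(strain 1) = 0.75·0.4930 / (0.75·0.4930 + 0.4·0.5070) ≈ 0.6458
After 'present': P(strain 1) = 0.25·0.6458 / (0.25·0.6458 + 0.6·0.3542) ≈ 0.4317
After 'absent': P(strain 1) = 0.75·0.4317 / (0.75·0.4317 + 0.4·0.5683) ≈ 0.5875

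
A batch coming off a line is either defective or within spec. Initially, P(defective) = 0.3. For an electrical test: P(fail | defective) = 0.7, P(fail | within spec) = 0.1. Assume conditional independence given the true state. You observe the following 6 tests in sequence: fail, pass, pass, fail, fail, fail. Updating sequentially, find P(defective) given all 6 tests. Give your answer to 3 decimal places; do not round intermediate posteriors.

0.991

After 'fail': P(defective) = 0.7·0.3000 / (0.7·0.3000 + 0.1·0.7000) ≈ 0.7500
After 'pass': P(defective) = 0.3·0.7500 / (0.3·0.7500 + 0.9·0.2500) ≈ 0.5000
After 'pass': P(defective) = 0.3·0.5000 / (0.3·0.5000 + 0.9·0.5000) ≈ 0.2500
After 'fail': P(defective) = 0.7·0.2500 / (0.7·0.2500 + 0.1·0.7500) ≈ 0.7000
After 'fail': P(defective) = 0.7·0.7000 / (0.7·0.7000 + 0.1·0.3000) ≈ 0.9423
After 'fail': P(defective) = 0.7·0.9423 / (0.7·0.9423 + 0.1·0.0577) ≈ 0.9913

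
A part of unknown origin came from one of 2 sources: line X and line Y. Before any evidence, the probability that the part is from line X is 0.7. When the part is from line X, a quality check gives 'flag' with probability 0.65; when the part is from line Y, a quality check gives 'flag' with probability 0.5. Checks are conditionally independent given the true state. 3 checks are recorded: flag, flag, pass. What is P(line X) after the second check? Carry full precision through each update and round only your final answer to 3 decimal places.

0.798

After 'flag': P(line X) = 0.65·0.7000 / (0.65·0.7000 + 0.5·0.3000) ≈ 0.7521
After 'flag': P(line X) = 0.65·0.7521 / (0.65·0.7521 + 0.5·0.2479) ≈ 0.7977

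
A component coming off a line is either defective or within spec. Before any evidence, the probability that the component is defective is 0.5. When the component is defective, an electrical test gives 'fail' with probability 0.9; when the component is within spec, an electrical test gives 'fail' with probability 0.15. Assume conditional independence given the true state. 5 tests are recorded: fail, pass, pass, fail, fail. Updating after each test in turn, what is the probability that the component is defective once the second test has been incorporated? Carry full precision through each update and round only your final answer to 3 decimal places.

After 'fail': P(defective) = 0.9·0.5000 / (0.9·0.5000 + 0.15·0.5000) ≈ 0.8571
After 'pass': P(defective) = 0.1·0.8571 / (0.1·0.8571 + 0.85·0.1429) ≈ 0.4138

0.414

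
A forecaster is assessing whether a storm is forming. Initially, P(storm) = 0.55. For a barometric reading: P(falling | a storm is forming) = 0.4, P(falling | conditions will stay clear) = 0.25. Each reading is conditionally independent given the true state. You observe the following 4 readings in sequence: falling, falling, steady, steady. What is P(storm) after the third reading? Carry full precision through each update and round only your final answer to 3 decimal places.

After 'falling': P(storm) = 0.4·0.5500 / (0.4·0.5500 + 0.25·0.4500) ≈ 0.6617
After 'falling': P(storm) = 0.4·0.6617 / (0.4·0.6617 + 0.25·0.3383) ≈ 0.7578
After 'steady': P(storm) = 0.6·0.7578 / (0.6·0.7578 + 0.75·0.2422) ≈ 0.7145

0.715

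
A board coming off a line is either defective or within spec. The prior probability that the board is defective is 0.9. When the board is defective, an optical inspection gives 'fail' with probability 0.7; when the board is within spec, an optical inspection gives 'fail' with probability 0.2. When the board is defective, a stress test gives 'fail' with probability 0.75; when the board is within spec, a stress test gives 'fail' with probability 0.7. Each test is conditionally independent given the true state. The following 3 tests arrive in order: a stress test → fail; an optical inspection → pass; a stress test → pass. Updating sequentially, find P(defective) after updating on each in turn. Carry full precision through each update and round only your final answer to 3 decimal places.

0.751

After a stress test='fail': P(defective) = 0.75·0.9000 / (0.75·0.9000 + 0.7·0.1000) ≈ 0.9060
After an optical inspection='pass': P(defective) = 0.3·0.9060 / (0.3·0.9060 + 0.8·0.0940) ≈ 0.7834
After a stress test='pass': P(defective) = 0.25·0.7834 / (0.25·0.7834 + 0.3·0.2166) ≈ 0.7508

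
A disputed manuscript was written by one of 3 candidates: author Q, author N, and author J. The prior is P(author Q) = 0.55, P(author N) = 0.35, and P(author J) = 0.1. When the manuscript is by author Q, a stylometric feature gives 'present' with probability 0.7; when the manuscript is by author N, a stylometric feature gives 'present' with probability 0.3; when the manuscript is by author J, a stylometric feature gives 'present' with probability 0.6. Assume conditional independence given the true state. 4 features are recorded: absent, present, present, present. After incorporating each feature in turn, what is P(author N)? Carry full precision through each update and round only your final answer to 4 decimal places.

After 'absent': normaliser = 0.3·0.5500 + 0.7·0.3500 + 0.4·0.1000; P(author Q) ≈ 0.3667, P(author N) ≈ 0.5444, P(author J) ≈ 0.0889
After 'present': normaliser = 0.7·0.3667 + 0.3·0.5444 + 0.6·0.0889; P(author Q) ≈ 0.5423, P(author N) ≈ 0.3451, P(author J) ≈ 0.1127
After 'present': normaliser = 0.7·0.5423 + 0.3·0.3451 + 0.6·0.1127; P(author Q) ≈ 0.6893, P(author N) ≈ 0.1880, P(author J) ≈ 0.1228
After 'present': normaliser = 0.7·0.6893 + 0.3·0.1880 + 0.6·0.1228; P(author Q) ≈ 0.7877, P(author N) ≈ 0.0921, P(author J) ≈ 0.1203

0.0921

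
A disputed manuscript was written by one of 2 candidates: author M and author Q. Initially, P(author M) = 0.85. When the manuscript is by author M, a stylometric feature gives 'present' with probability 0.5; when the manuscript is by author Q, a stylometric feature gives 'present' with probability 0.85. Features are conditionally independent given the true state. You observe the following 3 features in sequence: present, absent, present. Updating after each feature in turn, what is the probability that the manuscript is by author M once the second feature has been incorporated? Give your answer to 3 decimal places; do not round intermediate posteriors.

After 'present': P(author M) = 0.5·0.8500 / (0.5·0.8500 + 0.85·0.1500) ≈ 0.7692
After 'absent': P(author M) = 0.5·0.7692 / (0.5·0.7692 + 0.15·0.2308) ≈ 0.9174

0.917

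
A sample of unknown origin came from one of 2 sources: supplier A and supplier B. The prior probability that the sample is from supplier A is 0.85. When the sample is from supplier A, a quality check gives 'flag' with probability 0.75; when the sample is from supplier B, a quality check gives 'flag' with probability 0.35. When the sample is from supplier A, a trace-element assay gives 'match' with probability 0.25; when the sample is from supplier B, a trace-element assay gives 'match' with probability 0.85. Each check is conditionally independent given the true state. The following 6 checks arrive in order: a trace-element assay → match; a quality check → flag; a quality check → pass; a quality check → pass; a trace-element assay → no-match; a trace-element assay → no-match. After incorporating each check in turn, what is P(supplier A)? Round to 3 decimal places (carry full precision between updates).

Each posterior becomes the prior for the next update.
After a trace-element assay='match': P(supplier A) = 0.25·0.8500 / (0.25·0.8500 + 0.85·0.1500) ≈ 0.6250
After a quality check='flag': P(supplier A) = 0.75·0.6250 / (0.75·0.6250 + 0.35·0.3750) ≈ 0.7812
After a quality check='pass': P(supplier A) = 0.25·0.7812 / (0.25·0.7812 + 0.65·0.2188) ≈ 0.5787
After a quality check='pass': P(supplier A) = 0.25·0.5787 / (0.25·0.5787 + 0.65·0.4213) ≈ 0.3457
After a trace-element assay='no-match': P(supplier A) = 0.75·0.3457 / (0.75·0.3457 + 0.15·0.6543) ≈ 0.7254
After a trace-element assay='no-match': P(supplier A) = 0.75·0.7254 / (0.75·0.7254 + 0.15·0.2746) ≈ 0.9296

0.930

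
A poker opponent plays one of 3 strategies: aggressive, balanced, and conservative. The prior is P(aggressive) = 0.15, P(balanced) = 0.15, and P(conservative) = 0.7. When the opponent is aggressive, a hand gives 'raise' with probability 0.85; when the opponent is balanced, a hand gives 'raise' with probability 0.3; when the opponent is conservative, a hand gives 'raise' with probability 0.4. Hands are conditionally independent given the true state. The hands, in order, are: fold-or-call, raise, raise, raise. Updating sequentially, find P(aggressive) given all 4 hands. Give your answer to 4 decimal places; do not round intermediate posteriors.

After 'fold-or-call': normaliser = 0.15·0.1500 + 0.7·0.1500 + 0.6·0.7000; P(aggressive) ≈ 0.0411, P(balanced) ≈ 0.1918, P(conservative) ≈ 0.7671
After 'raise': normaliser = 0.85·0.0411 + 0.3·0.1918 + 0.4·0.7671; P(aggressive) ≈ 0.0875, P(balanced) ≈ 0.1441, P(conservative) ≈ 0.7684
After 'raise': normaliser = 0.85·0.0875 + 0.3·0.1441 + 0.4·0.7684; P(aggressive) ≈ 0.1750, P(balanced) ≈ 0.1017, P(conservative) ≈ 0.7233
After 'raise': normaliser = 0.85·0.1750 + 0.3·0.1017 + 0.4·0.7233; P(aggressive) ≈ 0.3174, P(balanced) ≈ 0.0651, P(conservative) ≈ 0.6175

0.3174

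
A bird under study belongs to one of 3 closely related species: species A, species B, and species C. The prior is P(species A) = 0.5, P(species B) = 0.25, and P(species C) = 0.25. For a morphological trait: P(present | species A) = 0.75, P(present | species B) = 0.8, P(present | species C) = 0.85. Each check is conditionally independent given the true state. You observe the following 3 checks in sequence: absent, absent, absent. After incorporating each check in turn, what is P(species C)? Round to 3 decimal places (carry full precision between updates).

0.079

After 'absent': normaliser = 0.25·0.5000 + 0.2·0.2500 + 0.15·0.2500; P(species A) ≈ 0.5882, P(species B) ≈ 0.2353, P(species C) ≈ 0.1765
After 'absent': normaliser = 0.25·0.5882 + 0.2·0.2353 + 0.15·0.1765; P(species A) ≈ 0.6667, P(species B) ≈ 0.2133, P(species C) ≈ 0.1200
After 'absent': normaliser = 0.25·0.6667 + 0.2·0.2133 + 0.15·0.1200; P(species A) ≈ 0.7331, P(species B) ≈ 0.1877, P(species C) ≈ 0.0792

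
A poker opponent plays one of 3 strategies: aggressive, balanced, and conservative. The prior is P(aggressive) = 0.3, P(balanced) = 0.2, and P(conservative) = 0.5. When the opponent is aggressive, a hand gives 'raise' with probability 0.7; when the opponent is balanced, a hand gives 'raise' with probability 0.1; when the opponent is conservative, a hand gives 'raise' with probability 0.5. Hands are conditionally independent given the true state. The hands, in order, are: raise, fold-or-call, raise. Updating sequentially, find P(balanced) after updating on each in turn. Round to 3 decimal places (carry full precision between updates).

0.017

After 'raise': normaliser = 0.7·0.3000 + 0.1·0.2000 + 0.5·0.5000; P(aggressive) ≈ 0.4375, P(balanced) ≈ 0.0417, P(conservative) ≈ 0.5208
After 'fold-or-call': normaliser = 0.3·0.4375 + 0.9·0.0417 + 0.5·0.5208; P(aggressive) ≈ 0.3058, P(balanced) ≈ 0.0874, P(conservative) ≈ 0.6068
After 'raise': normaliser = 0.7·0.3058 + 0.1·0.0874 + 0.5·0.6068; P(aggressive) ≈ 0.4068, P(balanced) ≈ 0.0166, P(conservative) ≈ 0.5766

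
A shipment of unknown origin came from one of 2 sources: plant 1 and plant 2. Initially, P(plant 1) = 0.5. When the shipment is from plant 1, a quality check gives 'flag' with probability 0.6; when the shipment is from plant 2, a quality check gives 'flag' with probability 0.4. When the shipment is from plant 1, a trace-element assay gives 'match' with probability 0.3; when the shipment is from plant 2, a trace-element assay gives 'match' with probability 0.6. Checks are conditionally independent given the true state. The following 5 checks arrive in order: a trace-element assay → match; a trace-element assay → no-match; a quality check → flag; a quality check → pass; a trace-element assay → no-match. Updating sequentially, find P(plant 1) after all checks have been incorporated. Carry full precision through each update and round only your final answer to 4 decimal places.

After a trace-element assay='match': P(plant 1) = 0.3·0.5000 / (0.3·0.5000 + 0.6·0.5000) ≈ 0.3333
After a trace-element assay='no-match': P(plant 1) = 0.7·0.3333 / (0.7·0.3333 + 0.4·0.6667) ≈ 0.4667
After a quality check='flag': P(plant 1) = 0.6·0.4667 / (0.6·0.4667 + 0.4·0.5333) ≈ 0.5676
After a quality check='pass': P(plant 1) = 0.4·0.5676 / (0.4·0.5676 + 0.6·0.4324) ≈ 0.4667
After a trace-element assay='no-match': P(plant 1) = 0.7·0.4667 / (0.7·0.4667 + 0.4·0.5333) ≈ 0.6049

0.6049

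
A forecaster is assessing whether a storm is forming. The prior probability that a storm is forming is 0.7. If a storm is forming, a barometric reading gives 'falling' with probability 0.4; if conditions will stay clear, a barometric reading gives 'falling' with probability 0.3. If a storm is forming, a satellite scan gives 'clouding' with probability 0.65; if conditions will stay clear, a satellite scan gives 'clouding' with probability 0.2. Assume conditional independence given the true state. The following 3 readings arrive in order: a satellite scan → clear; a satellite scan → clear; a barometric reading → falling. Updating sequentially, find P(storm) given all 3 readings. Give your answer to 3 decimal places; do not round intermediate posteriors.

0.373

Each posterior becomes the prior for the next update.
After a satellite scan='clear': P(storm) = 0.35·0.7000 / (0.35·0.7000 + 0.8·0.3000) ≈ 0.5052
After a satellite scan='clear': P(storm) = 0.35·0.5052 / (0.35·0.5052 + 0.8·0.4948) ≈ 0.3087
After a barometric reading='falling': P(storm) = 0.4·0.3087 / (0.4·0.3087 + 0.3·0.6913) ≈ 0.3732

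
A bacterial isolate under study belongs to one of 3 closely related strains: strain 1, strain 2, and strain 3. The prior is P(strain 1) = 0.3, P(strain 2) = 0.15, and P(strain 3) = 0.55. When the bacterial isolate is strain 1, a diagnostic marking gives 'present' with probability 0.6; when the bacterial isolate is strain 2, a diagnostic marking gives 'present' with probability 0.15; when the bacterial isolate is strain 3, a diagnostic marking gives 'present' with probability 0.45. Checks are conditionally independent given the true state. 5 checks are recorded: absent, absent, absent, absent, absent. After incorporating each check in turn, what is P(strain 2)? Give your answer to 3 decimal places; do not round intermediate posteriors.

Apply Bayes' rule sequentially, carrying P(strain 2) forward.
After 'absent': normaliser = 0.4·0.3000 + 0.85·0.1500 + 0.55·0.5500; P(strain 1) ≈ 0.2182, P(strain 2) ≈ 0.2318, P(strain 3) ≈ 0.5500
After 'absent': normaliser = 0.4·0.2182 + 0.85·0.2318 + 0.55·0.5500; P(strain 1) ≈ 0.1487, P(strain 2) ≈ 0.3358, P(strain 3) ≈ 0.5155
After 'absent': normaliser = 0.4·0.1487 + 0.85·0.3358 + 0.55·0.5155; P(strain 1) ≈ 0.0947, P(strain 2) ≈ 0.4542, P(strain 3) ≈ 0.4512
After 'absent': normaliser = 0.4·0.0947 + 0.85·0.4542 + 0.55·0.4512; P(strain 1) ≈ 0.0563, P(strain 2) ≈ 0.5744, P(strain 3) ≈ 0.3692
After 'absent': normaliser = 0.4·0.0563 + 0.85·0.5744 + 0.55·0.3692; P(strain 1) ≈ 0.0316, P(strain 2) ≈ 0.6840, P(strain 3) ≈ 0.2845

0.684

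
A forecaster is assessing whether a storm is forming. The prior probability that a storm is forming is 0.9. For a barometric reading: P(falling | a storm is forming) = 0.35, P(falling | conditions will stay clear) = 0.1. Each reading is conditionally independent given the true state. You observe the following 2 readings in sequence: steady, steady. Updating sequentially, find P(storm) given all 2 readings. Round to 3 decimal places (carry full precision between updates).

0.824

After 'steady': P(storm) = 0.65·0.9000 / (0.65·0.9000 + 0.9·0.1000) ≈ 0.8667
After 'steady': P(storm) = 0.65·0.8667 / (0.65·0.8667 + 0.9·0.1333) ≈ 0.8244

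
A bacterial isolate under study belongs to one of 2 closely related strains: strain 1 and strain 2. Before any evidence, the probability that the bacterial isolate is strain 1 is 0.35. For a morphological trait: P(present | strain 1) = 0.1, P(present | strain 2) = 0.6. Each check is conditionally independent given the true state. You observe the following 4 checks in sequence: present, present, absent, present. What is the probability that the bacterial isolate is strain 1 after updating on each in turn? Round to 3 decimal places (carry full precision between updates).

Apply Bayes' rule sequentially, carrying P(strain 1) forward.
After 'present': P(strain 1) = 0.1·0.3500 / (0.1·0.3500 + 0.6·0.6500) ≈ 0.0824
After 'present': P(strain 1) = 0.1·0.0824 / (0.1·0.0824 + 0.6·0.9176) ≈ 0.0147
After 'absent': P(strain 1) = 0.9·0.0147 / (0.9·0.0147 + 0.4·0.9853) ≈ 0.0326
After 'present': P(strain 1) = 0.1·0.0326 / (0.1·0.0326 + 0.6·0.9674) ≈ 0.0056

0.006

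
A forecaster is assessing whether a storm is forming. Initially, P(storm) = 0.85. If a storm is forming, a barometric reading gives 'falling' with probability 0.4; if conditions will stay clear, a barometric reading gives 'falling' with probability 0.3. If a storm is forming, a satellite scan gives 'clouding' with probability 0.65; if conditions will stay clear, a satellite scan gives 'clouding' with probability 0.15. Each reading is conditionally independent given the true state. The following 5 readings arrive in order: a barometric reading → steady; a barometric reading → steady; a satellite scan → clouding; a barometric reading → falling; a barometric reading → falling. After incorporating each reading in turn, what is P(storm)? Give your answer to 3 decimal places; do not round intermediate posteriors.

0.970

After a barometric reading='steady': P(storm) = 0.6·0.8500 / (0.6·0.8500 + 0.7·0.1500) ≈ 0.8293
After a barometric reading='steady': P(storm) = 0.6·0.8293 / (0.6·0.8293 + 0.7·0.1707) ≈ 0.8063
After a satellite scan='clouding': P(storm) = 0.65·0.8063 / (0.65·0.8063 + 0.15·0.1937) ≈ 0.9475
After a barometric reading='falling': P(storm) = 0.4·0.9475 / (0.4·0.9475 + 0.3·0.0525) ≈ 0.9601
After a barometric reading='falling': P(storm) = 0.4·0.9601 / (0.4·0.9601 + 0.3·0.0399) ≈ 0.9698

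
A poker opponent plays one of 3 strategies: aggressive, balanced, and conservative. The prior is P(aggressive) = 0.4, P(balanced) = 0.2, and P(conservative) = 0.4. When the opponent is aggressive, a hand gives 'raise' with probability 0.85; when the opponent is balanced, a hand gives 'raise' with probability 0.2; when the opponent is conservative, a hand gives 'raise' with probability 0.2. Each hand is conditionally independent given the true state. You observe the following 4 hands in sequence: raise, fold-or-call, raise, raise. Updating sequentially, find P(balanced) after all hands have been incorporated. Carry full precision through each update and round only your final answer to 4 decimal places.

0.0315

Each posterior becomes the prior for the next update.
After 'raise': normaliser = 0.85·0.4000 + 0.2·0.2000 + 0.2·0.4000; P(aggressive) ≈ 0.7391, P(balanced) ≈ 0.0870, P(conservative) ≈ 0.1739
After 'fold-or-call': normaliser = 0.15·0.7391 + 0.8·0.0870 + 0.8·0.1739; P(aggressive) ≈ 0.3469, P(balanced) ≈ 0.2177, P(conservative) ≈ 0.4354
After 'raise': normaliser = 0.85·0.3469 + 0.2·0.2177 + 0.2·0.4354; P(aggressive) ≈ 0.6930, P(balanced) ≈ 0.1023, P(conservative) ≈ 0.2046
After 'raise': normaliser = 0.85·0.6930 + 0.2·0.1023 + 0.2·0.2046; P(aggressive) ≈ 0.9056, P(balanced) ≈ 0.0315, P(conservative) ≈ 0.0629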